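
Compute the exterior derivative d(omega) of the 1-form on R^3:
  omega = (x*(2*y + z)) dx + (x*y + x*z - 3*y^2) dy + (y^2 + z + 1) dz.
d(omega) = (-2*x + y + z) dx ∧ dy + (-x) dx ∧ dz + (-x + 2*y) dy ∧ dz

For a 1-form omega = sum_i f_i dx_i, the exterior derivative is
  d(omega) = sum_{i < j} (∂f_j/∂x_i - ∂f_i/∂x_j) dx_i ∧ dx_j.
  coefficient of dx ∧ dy: ∂f_2/∂x - ∂f_1/∂y = ∂(x*y + x*z - 3*y^2)/∂x - ∂(x*(2*y + z))/∂y = -2*x + y + z
  coefficient of dx ∧ dz: ∂f_3/∂x - ∂f_1/∂z = ∂(y^2 + z + 1)/∂x - ∂(x*(2*y + z))/∂z = -x
  coefficient of dy ∧ dz: ∂f_3/∂y - ∂f_2/∂z = ∂(y^2 + z + 1)/∂y - ∂(x*y + x*z - 3*y^2)/∂z = -x + 2*y
Assembling: d(omega) = (-2*x + y + z) dx ∧ dy + (-x) dx ∧ dz + (-x + 2*y) dy ∧ dz.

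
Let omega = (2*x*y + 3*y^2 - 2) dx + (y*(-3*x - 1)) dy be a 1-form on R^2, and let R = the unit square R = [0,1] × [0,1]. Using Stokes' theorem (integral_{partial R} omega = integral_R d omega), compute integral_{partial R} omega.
integral_(partial R) omega = -11/2

Stokes: integral_partial_R omega = integral_R d omega with d omega = (∂Q/∂x - ∂P/∂y) dx ∧ dy.
  ∂Q/∂x = -3*y
  ∂P/∂y = 2*x + 6*y
  integrand = ∂Q/∂x - ∂P/∂y = -2*x - 9*y.
Integrating over R: integral_0^1 integral_0^1 (-2*x - 9*y) dx dy = -11/2.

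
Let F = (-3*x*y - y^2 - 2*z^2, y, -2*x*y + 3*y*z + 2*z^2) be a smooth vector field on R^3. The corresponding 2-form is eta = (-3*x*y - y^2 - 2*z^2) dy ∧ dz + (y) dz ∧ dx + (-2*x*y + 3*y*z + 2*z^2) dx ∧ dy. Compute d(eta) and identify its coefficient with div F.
d(eta) = (4*z + 1) dx ∧ dy ∧ dz; div F = 4*z + 1

For a 2-form in R^3 of the form above, applying d gives a 3-form with coefficient ∂P/∂x + ∂Q/∂y + ∂R/∂z:
  ∂P/∂x = -3*y
  ∂Q/∂y = 1
  ∂R/∂z = 3*y + 4*z
Sum = 4*z + 1, which is exactly div F.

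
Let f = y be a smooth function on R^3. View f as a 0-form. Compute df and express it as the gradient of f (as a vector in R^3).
df = (0) dx + (1) dy + (0) dz; grad f = (0, 1, 0)

For a 0-form f, d f = (∂f/∂x) dx + (∂f/∂y) dy + (∂f/∂z) dz. The components of the vector representation are exactly the entries of grad f in Cartesian coordinates:
  ∂f/∂x = 0
  ∂f/∂y = 1
  ∂f/∂z = 0.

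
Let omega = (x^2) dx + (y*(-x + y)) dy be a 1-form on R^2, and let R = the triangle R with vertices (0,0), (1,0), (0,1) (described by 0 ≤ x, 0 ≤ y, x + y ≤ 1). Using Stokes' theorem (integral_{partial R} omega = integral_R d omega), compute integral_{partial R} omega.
integral_(partial R) omega = -1/6

Stokes: integral_partial_R omega = integral_R d omega with d omega = (∂Q/∂x - ∂P/∂y) dx ∧ dy.
  ∂Q/∂x = -y
  ∂P/∂y = 0
  integrand = ∂Q/∂x - ∂P/∂y = -y.
Integrating over R: integral_0^1 integral_0^{1-x} (-y) dy dx = -1/6.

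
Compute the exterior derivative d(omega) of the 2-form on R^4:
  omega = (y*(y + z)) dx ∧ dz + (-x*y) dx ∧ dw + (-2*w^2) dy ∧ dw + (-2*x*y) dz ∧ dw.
d(omega) = (-2*y - z) dx ∧ dy ∧ dz + (x) dx ∧ dy ∧ dw + (-2*y) dx ∧ dz ∧ dw + (-2*x) dy ∧ dz ∧ dw

For a 2-form omega = sum_{i<j} g_{ij} dx_i ∧ dx_j, the exterior derivative is
  d(omega) = sum_{i<j} d(g_{ij}) ∧ dx_i ∧ dx_j = sum_{i<j, k} (∂g_{ij}/∂x_k) dx_k ∧ dx_i ∧ dx_j.
Expand each term, using dx_k ∧ dx_i ∧ dx_j = sgn(permutation) dx_{(a)} ∧ dx_{(b)} ∧ dx_{(c)} with (a < b < c) sorted:
  d(y*(y + z)) includes (∂/∂y)(y*(y + z)) dy = (2*y + z) dy, which multiplied by dx ∧ dz gives (-2*y - z) dx ∧ dy ∧ dz
  d(-x*y) includes (∂/∂y)(-x*y) dy = (-x) dy, which multiplied by dx ∧ dw gives (x) dx ∧ dy ∧ dw
  d(-2*x*y) includes (∂/∂x)(-2*x*y) dx = (-2*y) dx, which multiplied by dz ∧ dw gives (-2*y) dx ∧ dz ∧ dw
  d(-2*x*y) includes (∂/∂y)(-2*x*y) dy = (-2*x) dy, which multiplied by dz ∧ dw gives (-2*x) dy ∧ dz ∧ dw
Collecting like 3-forms: d(omega) = (-2*y - z) dx ∧ dy ∧ dz + (x) dx ∧ dy ∧ dw + (-2*y) dx ∧ dz ∧ dw + (-2*x) dy ∧ dz ∧ dw.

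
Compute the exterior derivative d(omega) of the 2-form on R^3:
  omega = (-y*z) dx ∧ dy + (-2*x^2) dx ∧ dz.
d(omega) = (-y) dx ∧ dy ∧ dz

For a 2-form omega = sum_{i<j} g_{ij} dx_i ∧ dx_j, the exterior derivative is
  d(omega) = sum_{i<j} d(g_{ij}) ∧ dx_i ∧ dx_j = sum_{i<j, k} (∂g_{ij}/∂x_k) dx_k ∧ dx_i ∧ dx_j.
Expand each term, using dx_k ∧ dx_i ∧ dx_j = sgn(permutation) dx_{(a)} ∧ dx_{(b)} ∧ dx_{(c)} with (a < b < c) sorted:
  d(-y*z) includes (∂/∂z)(-y*z) dz = (-y) dz, which multiplied by dx ∧ dy gives (-y) dx ∧ dy ∧ dz
Collecting like 3-forms: d(omega) = (-y) dx ∧ dy ∧ dz.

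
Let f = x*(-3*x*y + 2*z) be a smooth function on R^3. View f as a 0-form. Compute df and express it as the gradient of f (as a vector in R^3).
df = (-6*x*y + 2*z) dx + (-3*x^2) dy + (2*x) dz; grad f = (-6*x*y + 2*z, -3*x^2, 2*x)

For a 0-form f, d f = (∂f/∂x) dx + (∂f/∂y) dy + (∂f/∂z) dz. The components of the vector representation are exactly the entries of grad f in Cartesian coordinates:
  ∂f/∂x = -6*x*y + 2*z
  ∂f/∂y = -3*x^2
  ∂f/∂z = 2*x.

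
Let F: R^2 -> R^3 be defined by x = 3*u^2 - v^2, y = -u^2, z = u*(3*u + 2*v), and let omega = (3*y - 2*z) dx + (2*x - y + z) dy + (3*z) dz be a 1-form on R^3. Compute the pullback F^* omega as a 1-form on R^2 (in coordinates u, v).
F^* omega = (2*u*(-10*u^2 + 13*u*v + 8*v^2)) du + (2*u*(9*u^2 + 15*u*v + 4*v^2)) dv

Using F^*(f dg) = (f ∘ F) d(g ∘ F), substitute each coordinate x_i by F_i(u, v) in f_i, and replace dx_i by d F_i = (∂F_i/∂u) du + (∂F_i/∂v) dv.
  For the x component: f_1(F) = u*(-9*u - 4*v); d F_1 = (6*u) du + (-2*v) dv
  For the y component: f_2(F) = 10*u^2 + 2*u*v - 2*v^2; d F_2 = (-2*u) du + (0) dv
  For the z component: f_3(F) = 3*u*(3*u + 2*v); d F_3 = (6*u + 2*v) du + (2*u) dv
Combining and collecting du, dv coefficients:
  coeff of du: 2*u*(-10*u^2 + 13*u*v + 8*v^2)
  coeff of dv: 2*u*(9*u^2 + 15*u*v + 4*v^2)
F^* omega = (2*u*(-10*u^2 + 13*u*v + 8*v^2)) du + (2*u*(9*u^2 + 15*u*v + 4*v^2)) dv.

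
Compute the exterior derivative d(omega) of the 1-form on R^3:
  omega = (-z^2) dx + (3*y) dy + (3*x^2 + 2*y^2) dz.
d(omega) = (6*x + 2*z) dx ∧ dz + (4*y) dy ∧ dz

For a 1-form omega = sum_i f_i dx_i, the exterior derivative is
  d(omega) = sum_{i < j} (∂f_j/∂x_i - ∂f_i/∂x_j) dx_i ∧ dx_j.
  coefficient of dx ∧ dz: ∂f_3/∂x - ∂f_1/∂z = ∂(3*x^2 + 2*y^2)/∂x - ∂(-z^2)/∂z = 6*x + 2*z
  coefficient of dy ∧ dz: ∂f_3/∂y - ∂f_2/∂z = ∂(3*x^2 + 2*y^2)/∂y - ∂(3*y)/∂z = 4*y
Assembling: d(omega) = (6*x + 2*z) dx ∧ dz + (4*y) dy ∧ dz.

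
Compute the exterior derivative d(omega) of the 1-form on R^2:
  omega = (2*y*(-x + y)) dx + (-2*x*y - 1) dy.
d(omega) = (2*x - 6*y) dx ∧ dy

For a 1-form omega = sum_i f_i dx_i, the exterior derivative is
  d(omega) = sum_{i < j} (∂f_j/∂x_i - ∂f_i/∂x_j) dx_i ∧ dx_j.
  coefficient of dx ∧ dy: ∂f_2/∂x - ∂f_1/∂y = ∂(-2*x*y - 1)/∂x - ∂(2*y*(-x + y))/∂y = 2*x - 6*y
Assembling: d(omega) = (2*x - 6*y) dx ∧ dy.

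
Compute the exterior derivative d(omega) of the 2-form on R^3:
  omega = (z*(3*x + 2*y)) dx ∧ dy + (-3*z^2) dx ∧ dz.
d(omega) = (3*x + 2*y) dx ∧ dy ∧ dz

For a 2-form omega = sum_{i<j} g_{ij} dx_i ∧ dx_j, the exterior derivative is
  d(omega) = sum_{i<j} d(g_{ij}) ∧ dx_i ∧ dx_j = sum_{i<j, k} (∂g_{ij}/∂x_k) dx_k ∧ dx_i ∧ dx_j.
Expand each term, using dx_k ∧ dx_i ∧ dx_j = sgn(permutation) dx_{(a)} ∧ dx_{(b)} ∧ dx_{(c)} with (a < b < c) sorted:
  d(z*(3*x + 2*y)) includes (∂/∂z)(z*(3*x + 2*y)) dz = (3*x + 2*y) dz, which multiplied by dx ∧ dy gives (3*x + 2*y) dx ∧ dy ∧ dz
Collecting like 3-forms: d(omega) = (3*x + 2*y) dx ∧ dy ∧ dz.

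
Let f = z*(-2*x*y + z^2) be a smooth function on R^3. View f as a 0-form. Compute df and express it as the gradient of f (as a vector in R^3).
df = (-2*y*z) dx + (-2*x*z) dy + (-2*x*y + 3*z^2) dz; grad f = (-2*y*z, -2*x*z, -2*x*y + 3*z^2)

For a 0-form f, d f = (∂f/∂x) dx + (∂f/∂y) dy + (∂f/∂z) dz. The components of the vector representation are exactly the entries of grad f in Cartesian coordinates:
  ∂f/∂x = -2*y*z
  ∂f/∂y = -2*x*z
  ∂f/∂z = -2*x*y + 3*z^2.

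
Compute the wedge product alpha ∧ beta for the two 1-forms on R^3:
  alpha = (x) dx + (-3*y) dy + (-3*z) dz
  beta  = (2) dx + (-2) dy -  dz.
alpha ∧ beta = (-2*x + 6*y) dx ∧ dy + (-x + 6*z) dx ∧ dz + (3*y - 6*z) dy ∧ dz

Distribute the wedge, using dx_i ∧ dx_j = -dx_j ∧ dx_i and dx_i ∧ dx_i = 0. For each pair (i, j) with i < j, the coefficient of dx_i ∧ dx_j in alpha ∧ beta is (alpha_i * beta_j - alpha_j * beta_i). Collecting: alpha ∧ beta = (-2*x + 6*y) dx ∧ dy + (-x + 6*z) dx ∧ dz + (3*y - 6*z) dy ∧ dz.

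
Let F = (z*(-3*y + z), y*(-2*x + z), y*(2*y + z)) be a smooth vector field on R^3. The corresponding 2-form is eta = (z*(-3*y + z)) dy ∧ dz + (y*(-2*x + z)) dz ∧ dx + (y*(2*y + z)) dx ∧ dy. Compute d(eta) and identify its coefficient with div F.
d(eta) = (-2*x + y + z) dx ∧ dy ∧ dz; div F = -2*x + y + z

For a 2-form in R^3 of the form above, applying d gives a 3-form with coefficient ∂P/∂x + ∂Q/∂y + ∂R/∂z:
  ∂P/∂x = 0
  ∂Q/∂y = -2*x + z
  ∂R/∂z = y
Sum = -2*x + y + z, which is exactly div F.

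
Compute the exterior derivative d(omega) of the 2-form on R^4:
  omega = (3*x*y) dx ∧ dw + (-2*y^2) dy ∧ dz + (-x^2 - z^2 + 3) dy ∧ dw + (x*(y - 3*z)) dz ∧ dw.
d(omega) = (-5*x) dx ∧ dy ∧ dw + (x + 2*z) dy ∧ dz ∧ dw + (y - 3*z) dx ∧ dz ∧ dw

For a 2-form omega = sum_{i<j} g_{ij} dx_i ∧ dx_j, the exterior derivative is
  d(omega) = sum_{i<j} d(g_{ij}) ∧ dx_i ∧ dx_j = sum_{i<j, k} (∂g_{ij}/∂x_k) dx_k ∧ dx_i ∧ dx_j.
Expand each term, using dx_k ∧ dx_i ∧ dx_j = sgn(permutation) dx_{(a)} ∧ dx_{(b)} ∧ dx_{(c)} with (a < b < c) sorted:
  d(3*x*y) includes (∂/∂y)(3*x*y) dy = (3*x) dy, which multiplied by dx ∧ dw gives (-3*x) dx ∧ dy ∧ dw
  d(-x^2 - z^2 + 3) includes (∂/∂x)(-x^2 - z^2 + 3) dx = (-2*x) dx, which multiplied by dy ∧ dw gives (-2*x) dx ∧ dy ∧ dw
  d(-x^2 - z^2 + 3) includes (∂/∂z)(-x^2 - z^2 + 3) dz = (-2*z) dz, which multiplied by dy ∧ dw gives (2*z) dy ∧ dz ∧ dw
  d(x*(y - 3*z)) includes (∂/∂x)(x*(y - 3*z)) dx = (y - 3*z) dx, which multiplied by dz ∧ dw gives (y - 3*z) dx ∧ dz ∧ dw
  d(x*(y - 3*z)) includes (∂/∂y)(x*(y - 3*z)) dy = (x) dy, which multiplied by dz ∧ dw gives (x) dy ∧ dz ∧ dw
Collecting like 3-forms: d(omega) = (-5*x) dx ∧ dy ∧ dw + (x + 2*z) dy ∧ dz ∧ dw + (y - 3*z) dx ∧ dz ∧ dw.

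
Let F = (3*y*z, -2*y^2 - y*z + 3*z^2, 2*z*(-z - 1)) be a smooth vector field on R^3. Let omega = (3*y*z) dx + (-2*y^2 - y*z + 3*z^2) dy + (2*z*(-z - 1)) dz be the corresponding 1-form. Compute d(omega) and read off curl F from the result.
d(omega) = (y - 6*z) dy ∧ dz + (3*y) dz ∧ dx + (-3*z) dx ∧ dy; curl F = (y - 6*z, 3*y, -3*z)

d omega = sum_{i<j} (∂f_j/∂x_i - ∂f_i/∂x_j) dx_i ∧ dx_j. Under the identification (dy ∧ dz, dz ∧ dx, dx ∧ dy) ↔ (e_x, e_y, e_z), the coefficients are exactly the components of curl F. Compute:
  ∂R/∂y - ∂Q/∂z = (0) - (-y + 6*z) = y - 6*z
  ∂P/∂z - ∂R/∂x = (3*y) - (0) = 3*y
  ∂Q/∂x - ∂P/∂y = (0) - (3*z) = -3*z.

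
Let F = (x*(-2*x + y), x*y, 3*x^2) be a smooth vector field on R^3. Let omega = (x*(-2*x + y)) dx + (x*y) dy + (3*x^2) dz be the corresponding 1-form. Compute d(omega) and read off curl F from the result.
d(omega) = (0) dy ∧ dz + (-6*x) dz ∧ dx + (-x + y) dx ∧ dy; curl F = (0, -6*x, -x + y)

d omega = sum_{i<j} (∂f_j/∂x_i - ∂f_i/∂x_j) dx_i ∧ dx_j. Under the identification (dy ∧ dz, dz ∧ dx, dx ∧ dy) ↔ (e_x, e_y, e_z), the coefficients are exactly the components of curl F. Compute:
  ∂R/∂y - ∂Q/∂z = (0) - (0) = 0
  ∂P/∂z - ∂R/∂x = (0) - (6*x) = -6*x
  ∂Q/∂x - ∂P/∂y = (y) - (x) = -x + y.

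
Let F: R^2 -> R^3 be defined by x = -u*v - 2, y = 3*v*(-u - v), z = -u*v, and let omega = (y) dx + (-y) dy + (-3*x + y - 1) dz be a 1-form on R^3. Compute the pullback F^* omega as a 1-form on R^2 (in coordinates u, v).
F^* omega = (v*(-6*u*v - 3*v^2 - 5)) du + (-6*u^2*v - 21*u*v^2 - 5*u - 18*v^3) dv

Using F^*(f dg) = (f ∘ F) d(g ∘ F), substitute each coordinate x_i by F_i(u, v) in f_i, and replace dx_i by d F_i = (∂F_i/∂u) du + (∂F_i/∂v) dv.
  For the x component: f_1(F) = 3*v*(-u - v); d F_1 = (-v) du + (-u) dv
  For the y component: f_2(F) = 3*v*(u + v); d F_2 = (-3*v) du + (-3*u - 6*v) dv
  For the z component: f_3(F) = 5 - 3*v^2; d F_3 = (-v) du + (-u) dv
Combining and collecting du, dv coefficients:
  coeff of du: v*(-6*u*v - 3*v^2 - 5)
  coeff of dv: -6*u^2*v - 21*u*v^2 - 5*u - 18*v^3
F^* omega = (v*(-6*u*v - 3*v^2 - 5)) du + (-6*u^2*v - 21*u*v^2 - 5*u - 18*v^3) dv.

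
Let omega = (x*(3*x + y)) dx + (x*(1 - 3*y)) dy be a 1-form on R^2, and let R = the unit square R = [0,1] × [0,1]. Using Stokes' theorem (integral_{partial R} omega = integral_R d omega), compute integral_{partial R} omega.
integral_(partial R) omega = -1

Stokes: integral_partial_R omega = integral_R d omega with d omega = (∂Q/∂x - ∂P/∂y) dx ∧ dy.
  ∂Q/∂x = 1 - 3*y
  ∂P/∂y = x
  integrand = ∂Q/∂x - ∂P/∂y = -x - 3*y + 1.
Integrating over R: integral_0^1 integral_0^1 (-x - 3*y + 1) dx dy = -1.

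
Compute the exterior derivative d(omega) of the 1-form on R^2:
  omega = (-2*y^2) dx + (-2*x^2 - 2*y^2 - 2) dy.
d(omega) = (-4*x + 4*y) dx ∧ dy

For a 1-form omega = sum_i f_i dx_i, the exterior derivative is
  d(omega) = sum_{i < j} (∂f_j/∂x_i - ∂f_i/∂x_j) dx_i ∧ dx_j.
  coefficient of dx ∧ dy: ∂f_2/∂x - ∂f_1/∂y = ∂(-2*x^2 - 2*y^2 - 2)/∂x - ∂(-2*y^2)/∂y = -4*x + 4*y
Assembling: d(omega) = (-4*x + 4*y) dx ∧ dy.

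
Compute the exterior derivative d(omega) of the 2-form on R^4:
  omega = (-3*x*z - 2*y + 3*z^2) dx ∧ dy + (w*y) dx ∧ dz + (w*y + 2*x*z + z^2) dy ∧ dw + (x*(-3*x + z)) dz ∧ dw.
d(omega) = (-w - 3*x + 6*z) dx ∧ dy ∧ dz + (-6*x + y + z) dx ∧ dz ∧ dw + (2*z) dx ∧ dy ∧ dw + (-2*x - 2*z) dy ∧ dz ∧ dw

For a 2-form omega = sum_{i<j} g_{ij} dx_i ∧ dx_j, the exterior derivative is
  d(omega) = sum_{i<j} d(g_{ij}) ∧ dx_i ∧ dx_j = sum_{i<j, k} (∂g_{ij}/∂x_k) dx_k ∧ dx_i ∧ dx_j.
Expand each term, using dx_k ∧ dx_i ∧ dx_j = sgn(permutation) dx_{(a)} ∧ dx_{(b)} ∧ dx_{(c)} with (a < b < c) sorted:
  d(-3*x*z - 2*y + 3*z^2) includes (∂/∂z)(-3*x*z - 2*y + 3*z^2) dz = (-3*x + 6*z) dz, which multiplied by dx ∧ dy gives (-3*x + 6*z) dx ∧ dy ∧ dz
  d(w*y) includes (∂/∂y)(w*y) dy = (w) dy, which multiplied by dx ∧ dz gives (-w) dx ∧ dy ∧ dz
  d(w*y) includes (∂/∂w)(w*y) dw = (y) dw, which multiplied by dx ∧ dz gives (y) dx ∧ dz ∧ dw
  d(w*y + 2*x*z + z^2) includes (∂/∂x)(w*y + 2*x*z + z^2) dx = (2*z) dx, which multiplied by dy ∧ dw gives (2*z) dx ∧ dy ∧ dw
  d(w*y + 2*x*z + z^2) includes (∂/∂z)(w*y + 2*x*z + z^2) dz = (2*x + 2*z) dz, which multiplied by dy ∧ dw gives (-2*x - 2*z) dy ∧ dz ∧ dw
  d(x*(-3*x + z)) includes (∂/∂x)(x*(-3*x + z)) dx = (-6*x + z) dx, which multiplied by dz ∧ dw gives (-6*x + z) dx ∧ dz ∧ dw
Collecting like 3-forms: d(omega) = (-w - 3*x + 6*z) dx ∧ dy ∧ dz + (-6*x + y + z) dx ∧ dz ∧ dw + (2*z) dx ∧ dy ∧ dw + (-2*x - 2*z) dy ∧ dz ∧ dw.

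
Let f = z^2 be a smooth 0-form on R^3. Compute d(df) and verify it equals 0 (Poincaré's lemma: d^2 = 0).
d(df) = 0

Step 1: df = sum_i (∂f/∂x_i) dx_i = (0) dx + (0) dy + (2*z) dz.
Step 2: Apply d again. Using the 1-form formula, the coefficient of dx ∧ dy in d(df) is ∂^2 f/∂x ∂y - ∂^2 f/∂y ∂x = (0) - (0) = 0 (equality of mixed partials for smooth f).
Similarly for dx ∧ dz and dy ∧ dz — all coefficients vanish. So d(df) = 0.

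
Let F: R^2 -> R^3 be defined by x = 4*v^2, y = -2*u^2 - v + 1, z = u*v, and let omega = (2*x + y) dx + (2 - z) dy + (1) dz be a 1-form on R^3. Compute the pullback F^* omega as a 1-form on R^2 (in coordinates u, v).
F^* omega = (4*u^2*v - 8*u + v) du + (-16*u^2*v + u*v + u + 64*v^3 - 8*v^2 + 8*v - 2) dv

Using F^*(f dg) = (f ∘ F) d(g ∘ F), substitute each coordinate x_i by F_i(u, v) in f_i, and replace dx_i by d F_i = (∂F_i/∂u) du + (∂F_i/∂v) dv.
  For the x component: f_1(F) = -2*u^2 + 8*v^2 - v + 1; d F_1 = (0) du + (8*v) dv
  For the y component: f_2(F) = -u*v + 2; d F_2 = (-4*u) du + (-1) dv
  For the z component: f_3(F) = 1; d F_3 = (v) du + (u) dv
Combining and collecting du, dv coefficients:
  coeff of du: 4*u^2*v - 8*u + v
  coeff of dv: -16*u^2*v + u*v + u + 64*v^3 - 8*v^2 + 8*v - 2
F^* omega = (4*u^2*v - 8*u + v) du + (-16*u^2*v + u*v + u + 64*v^3 - 8*v^2 + 8*v - 2) dv.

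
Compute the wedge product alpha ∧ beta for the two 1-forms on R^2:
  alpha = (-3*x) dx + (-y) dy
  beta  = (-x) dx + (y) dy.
alpha ∧ beta = (-4*x*y) dx ∧ dy

Distribute the wedge, using dx_i ∧ dx_j = -dx_j ∧ dx_i and dx_i ∧ dx_i = 0. For each pair (i, j) with i < j, the coefficient of dx_i ∧ dx_j in alpha ∧ beta is (alpha_i * beta_j - alpha_j * beta_i). Collecting: alpha ∧ beta = (-4*x*y) dx ∧ dy.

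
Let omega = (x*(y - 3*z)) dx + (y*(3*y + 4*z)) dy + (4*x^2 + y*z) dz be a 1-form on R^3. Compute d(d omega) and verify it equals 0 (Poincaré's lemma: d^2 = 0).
d(d omega) = 0

Step 1: d omega = sum_{i<j} (∂f_j/∂x_i - ∂f_i/∂x_j) dx_i ∧ dx_j:
  coeff of dx ∧ dy: -x
  coeff of dx ∧ dz: 11*x
  coeff of dy ∧ dz: -4*y + z
Step 2: Apply d again to each 2-form coefficient. The only possible 3-form in R^3 is dx ∧ dy ∧ dz, with coefficient
  ∂(coeff of dy∧dz)/∂x - ∂(coeff of dx∧dz)/∂y + ∂(coeff of dx∧dy)/∂z
  = ∂/∂x (-4*y + z) - ∂/∂y (11*x) + ∂/∂z (-x).
Each of these terms simplifies to sums of mixed partials that cancel in pairs. The result is 0 (by equality of mixed partials for smooth functions — Schwarz / Clairaut).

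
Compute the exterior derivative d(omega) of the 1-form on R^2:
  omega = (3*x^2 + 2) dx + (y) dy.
d(omega) = 0

For a 1-form omega = sum_i f_i dx_i, the exterior derivative is
  d(omega) = sum_{i < j} (∂f_j/∂x_i - ∂f_i/∂x_j) dx_i ∧ dx_j.

Assembling: d(omega) = 0.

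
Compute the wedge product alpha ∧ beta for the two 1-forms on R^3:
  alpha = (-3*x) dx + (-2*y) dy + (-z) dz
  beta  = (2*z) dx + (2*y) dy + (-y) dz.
alpha ∧ beta = (2*y*(-3*x + 2*z)) dx ∧ dy + (3*x*y + 2*z^2) dx ∧ dz + (2*y*(y + z)) dy ∧ dz

Distribute the wedge, using dx_i ∧ dx_j = -dx_j ∧ dx_i and dx_i ∧ dx_i = 0. For each pair (i, j) with i < j, the coefficient of dx_i ∧ dx_j in alpha ∧ beta is (alpha_i * beta_j - alpha_j * beta_i). Collecting: alpha ∧ beta = (2*y*(-3*x + 2*z)) dx ∧ dy + (3*x*y + 2*z^2) dx ∧ dz + (2*y*(y + z)) dy ∧ dz.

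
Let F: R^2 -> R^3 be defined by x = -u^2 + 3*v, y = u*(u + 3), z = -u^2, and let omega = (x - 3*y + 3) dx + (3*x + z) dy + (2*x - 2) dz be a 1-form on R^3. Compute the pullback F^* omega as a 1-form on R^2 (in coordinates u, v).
F^* omega = (4*u^3 + 6*u^2 - 2*u + 27*v) du + (-12*u^2 - 27*u + 9*v + 9) dv

Using F^*(f dg) = (f ∘ F) d(g ∘ F), substitute each coordinate x_i by F_i(u, v) in f_i, and replace dx_i by d F_i = (∂F_i/∂u) du + (∂F_i/∂v) dv.
  For the x component: f_1(F) = -4*u^2 - 9*u + 3*v + 3; d F_1 = (-2*u) du + (3) dv
  For the y component: f_2(F) = -4*u^2 + 9*v; d F_2 = (2*u + 3) du + (0) dv
  For the z component: f_3(F) = -2*u^2 + 6*v - 2; d F_3 = (-2*u) du + (0) dv
Combining and collecting du, dv coefficients:
  coeff of du: 4*u^3 + 6*u^2 - 2*u + 27*v
  coeff of dv: -12*u^2 - 27*u + 9*v + 9
F^* omega = (4*u^3 + 6*u^2 - 2*u + 27*v) du + (-12*u^2 - 27*u + 9*v + 9) dv.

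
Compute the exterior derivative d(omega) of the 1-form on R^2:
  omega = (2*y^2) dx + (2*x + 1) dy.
d(omega) = (2 - 4*y) dx ∧ dy

For a 1-form omega = sum_i f_i dx_i, the exterior derivative is
  d(omega) = sum_{i < j} (∂f_j/∂x_i - ∂f_i/∂x_j) dx_i ∧ dx_j.
  coefficient of dx ∧ dy: ∂f_2/∂x - ∂f_1/∂y = ∂(2*x + 1)/∂x - ∂(2*y^2)/∂y = 2 - 4*y
Assembling: d(omega) = (2 - 4*y) dx ∧ dy.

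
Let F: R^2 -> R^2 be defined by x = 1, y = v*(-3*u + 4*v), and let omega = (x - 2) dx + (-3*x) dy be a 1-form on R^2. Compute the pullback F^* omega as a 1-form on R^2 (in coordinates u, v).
F^* omega = (9*v) du + (9*u - 24*v) dv

Using F^*(f dg) = (f ∘ F) d(g ∘ F), substitute each coordinate x_i by F_i(u, v) in f_i, and replace dx_i by d F_i = (∂F_i/∂u) du + (∂F_i/∂v) dv.
  For the x component: f_1(F) = -1; d F_1 = (0) du + (0) dv
  For the y component: f_2(F) = -3; d F_2 = (-3*v) du + (-3*u + 8*v) dv
Combining and collecting du, dv coefficients:
  coeff of du: 9*v
  coeff of dv: 9*u - 24*v
F^* omega = (9*v) du + (9*u - 24*v) dv.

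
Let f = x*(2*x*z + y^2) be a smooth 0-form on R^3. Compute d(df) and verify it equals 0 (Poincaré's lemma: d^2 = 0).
d(df) = 0

Step 1: df = sum_i (∂f/∂x_i) dx_i = (4*x*z + y^2) dx + (2*x*y) dy + (2*x^2) dz.
Step 2: Apply d again. Using the 1-form formula, the coefficient of dx ∧ dy in d(df) is ∂^2 f/∂x ∂y - ∂^2 f/∂y ∂x = (2*y) - (2*y) = 0 (equality of mixed partials for smooth f).
Similarly for dx ∧ dz and dy ∧ dz — all coefficients vanish. So d(df) = 0.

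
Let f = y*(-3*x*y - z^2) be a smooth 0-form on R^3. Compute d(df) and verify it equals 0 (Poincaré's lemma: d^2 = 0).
d(df) = 0

Step 1: df = sum_i (∂f/∂x_i) dx_i = (-3*y^2) dx + (-6*x*y - z^2) dy + (-2*y*z) dz.
Step 2: Apply d again. Using the 1-form formula, the coefficient of dx ∧ dy in d(df) is ∂^2 f/∂x ∂y - ∂^2 f/∂y ∂x = (-6*y) - (-6*y) = 0 (equality of mixed partials for smooth f).
Similarly for dx ∧ dz and dy ∧ dz — all coefficients vanish. So d(df) = 0.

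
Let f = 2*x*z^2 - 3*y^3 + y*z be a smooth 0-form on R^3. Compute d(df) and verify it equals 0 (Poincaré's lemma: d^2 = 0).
d(df) = 0

Step 1: df = sum_i (∂f/∂x_i) dx_i = (2*z^2) dx + (-9*y^2 + z) dy + (4*x*z + y) dz.
Step 2: Apply d again. Using the 1-form formula, the coefficient of dx ∧ dy in d(df) is ∂^2 f/∂x ∂y - ∂^2 f/∂y ∂x = (0) - (0) = 0 (equality of mixed partials for smooth f).
Similarly for dx ∧ dz and dy ∧ dz — all coefficients vanish. So d(df) = 0.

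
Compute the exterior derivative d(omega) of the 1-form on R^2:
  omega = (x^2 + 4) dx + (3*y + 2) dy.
d(omega) = 0

For a 1-form omega = sum_i f_i dx_i, the exterior derivative is
  d(omega) = sum_{i < j} (∂f_j/∂x_i - ∂f_i/∂x_j) dx_i ∧ dx_j.

Assembling: d(omega) = 0.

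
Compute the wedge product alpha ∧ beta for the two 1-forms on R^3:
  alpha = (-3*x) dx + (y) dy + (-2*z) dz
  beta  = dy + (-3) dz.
alpha ∧ beta = (-3*x) dx ∧ dy + (9*x) dx ∧ dz + (-3*y + 2*z) dy ∧ dz

Distribute the wedge, using dx_i ∧ dx_j = -dx_j ∧ dx_i and dx_i ∧ dx_i = 0. For each pair (i, j) with i < j, the coefficient of dx_i ∧ dx_j in alpha ∧ beta is (alpha_i * beta_j - alpha_j * beta_i). Collecting: alpha ∧ beta = (-3*x) dx ∧ dy + (9*x) dx ∧ dz + (-3*y + 2*z) dy ∧ dz.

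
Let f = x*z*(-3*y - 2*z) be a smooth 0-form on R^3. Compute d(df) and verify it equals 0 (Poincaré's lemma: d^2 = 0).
d(df) = 0

Step 1: df = sum_i (∂f/∂x_i) dx_i = (z*(-3*y - 2*z)) dx + (-3*x*z) dy + (x*(-3*y - 4*z)) dz.
Step 2: Apply d again. Using the 1-form formula, the coefficient of dx ∧ dy in d(df) is ∂^2 f/∂x ∂y - ∂^2 f/∂y ∂x = (-3*z) - (-3*z) = 0 (equality of mixed partials for smooth f).
Similarly for dx ∧ dz and dy ∧ dz — all coefficients vanish. So d(df) = 0.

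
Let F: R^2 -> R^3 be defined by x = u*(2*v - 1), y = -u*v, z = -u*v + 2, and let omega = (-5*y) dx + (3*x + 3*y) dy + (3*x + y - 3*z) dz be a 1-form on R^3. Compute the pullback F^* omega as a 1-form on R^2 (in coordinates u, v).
F^* omega = (v*(-u*v + u + 6)) du + (u*(-u*v + 6*u + 6)) dv

Using F^*(f dg) = (f ∘ F) d(g ∘ F), substitute each coordinate x_i by F_i(u, v) in f_i, and replace dx_i by d F_i = (∂F_i/∂u) du + (∂F_i/∂v) dv.
  For the x component: f_1(F) = 5*u*v; d F_1 = (2*v - 1) du + (2*u) dv
  For the y component: f_2(F) = 3*u*(v - 1); d F_2 = (-v) du + (-u) dv
  For the z component: f_3(F) = 8*u*v - 3*u - 6; d F_3 = (-v) du + (-u) dv
Combining and collecting du, dv coefficients:
  coeff of du: v*(-u*v + u + 6)
  coeff of dv: u*(-u*v + 6*u + 6)
F^* omega = (v*(-u*v + u + 6)) du + (u*(-u*v + 6*u + 6)) dv.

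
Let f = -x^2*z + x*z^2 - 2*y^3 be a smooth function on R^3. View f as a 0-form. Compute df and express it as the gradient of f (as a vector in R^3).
df = (z*(-2*x + z)) dx + (-6*y^2) dy + (x*(-x + 2*z)) dz; grad f = (z*(-2*x + z), -6*y^2, x*(-x + 2*z))

For a 0-form f, d f = (∂f/∂x) dx + (∂f/∂y) dy + (∂f/∂z) dz. The components of the vector representation are exactly the entries of grad f in Cartesian coordinates:
  ∂f/∂x = z*(-2*x + z)
  ∂f/∂y = -6*y^2
  ∂f/∂z = x*(-x + 2*z).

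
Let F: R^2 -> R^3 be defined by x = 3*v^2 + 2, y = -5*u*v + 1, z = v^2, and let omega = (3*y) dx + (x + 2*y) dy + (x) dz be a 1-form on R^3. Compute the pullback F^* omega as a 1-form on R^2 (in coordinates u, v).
F^* omega = (5*v*(10*u*v - 3*v^2 - 4)) du + (50*u^2*v - 105*u*v^2 - 20*u + 6*v^3 + 22*v) dv

Using F^*(f dg) = (f ∘ F) d(g ∘ F), substitute each coordinate x_i by F_i(u, v) in f_i, and replace dx_i by d F_i = (∂F_i/∂u) du + (∂F_i/∂v) dv.
  For the x component: f_1(F) = -15*u*v + 3; d F_1 = (0) du + (6*v) dv
  For the y component: f_2(F) = -10*u*v + 3*v^2 + 4; d F_2 = (-5*v) du + (-5*u) dv
  For the z component: f_3(F) = 3*v^2 + 2; d F_3 = (0) du + (2*v) dv
Combining and collecting du, dv coefficients:
  coeff of du: 5*v*(10*u*v - 3*v^2 - 4)
  coeff of dv: 50*u^2*v - 105*u*v^2 - 20*u + 6*v^3 + 22*v
F^* omega = (5*v*(10*u*v - 3*v^2 - 4)) du + (50*u^2*v - 105*u*v^2 - 20*u + 6*v^3 + 22*v) dv.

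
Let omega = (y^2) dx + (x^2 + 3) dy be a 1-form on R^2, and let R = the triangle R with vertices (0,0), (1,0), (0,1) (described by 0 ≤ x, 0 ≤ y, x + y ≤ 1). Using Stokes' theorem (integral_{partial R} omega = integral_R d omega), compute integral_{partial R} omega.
integral_(partial R) omega = 0

Stokes: integral_partial_R omega = integral_R d omega with d omega = (∂Q/∂x - ∂P/∂y) dx ∧ dy.
  ∂Q/∂x = 2*x
  ∂P/∂y = 2*y
  integrand = ∂Q/∂x - ∂P/∂y = 2*x - 2*y.
Integrating over R: integral_0^1 integral_0^{1-x} (2*x - 2*y) dy dx = 0.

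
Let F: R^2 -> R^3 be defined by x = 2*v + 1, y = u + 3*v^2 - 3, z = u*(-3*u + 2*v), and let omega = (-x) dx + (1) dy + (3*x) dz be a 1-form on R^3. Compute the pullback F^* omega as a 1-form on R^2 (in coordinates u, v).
F^* omega = (-36*u*v - 18*u + 12*v^2 + 6*v + 1) du + (12*u*v + 6*u + 2*v - 2) dv

Using F^*(f dg) = (f ∘ F) d(g ∘ F), substitute each coordinate x_i by F_i(u, v) in f_i, and replace dx_i by d F_i = (∂F_i/∂u) du + (∂F_i/∂v) dv.
  For the x component: f_1(F) = -2*v - 1; d F_1 = (0) du + (2) dv
  For the y component: f_2(F) = 1; d F_2 = (1) du + (6*v) dv
  For the z component: f_3(F) = 6*v + 3; d F_3 = (-6*u + 2*v) du + (2*u) dv
Combining and collecting du, dv coefficients:
  coeff of du: -36*u*v - 18*u + 12*v^2 + 6*v + 1
  coeff of dv: 12*u*v + 6*u + 2*v - 2
F^* omega = (-36*u*v - 18*u + 12*v^2 + 6*v + 1) du + (12*u*v + 6*u + 2*v - 2) dv.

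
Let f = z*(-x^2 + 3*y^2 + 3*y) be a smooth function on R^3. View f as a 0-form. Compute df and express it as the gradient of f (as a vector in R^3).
df = (-2*x*z) dx + (3*z*(2*y + 1)) dy + (-x^2 + 3*y^2 + 3*y) dz; grad f = (-2*x*z, 3*z*(2*y + 1), -x^2 + 3*y^2 + 3*y)

For a 0-form f, d f = (∂f/∂x) dx + (∂f/∂y) dy + (∂f/∂z) dz. The components of the vector representation are exactly the entries of grad f in Cartesian coordinates:
  ∂f/∂x = -2*x*z
  ∂f/∂y = 3*z*(2*y + 1)
  ∂f/∂z = -x^2 + 3*y^2 + 3*y.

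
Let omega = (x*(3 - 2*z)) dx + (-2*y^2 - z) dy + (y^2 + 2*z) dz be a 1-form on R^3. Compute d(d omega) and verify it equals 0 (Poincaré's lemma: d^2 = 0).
d(d omega) = 0

Step 1: d omega = sum_{i<j} (∂f_j/∂x_i - ∂f_i/∂x_j) dx_i ∧ dx_j:
  coeff of dx ∧ dy: 0
  coeff of dx ∧ dz: 2*x
  coeff of dy ∧ dz: 2*y + 1
Step 2: Apply d again to each 2-form coefficient. The only possible 3-form in R^3 is dx ∧ dy ∧ dz, with coefficient
  ∂(coeff of dy∧dz)/∂x - ∂(coeff of dx∧dz)/∂y + ∂(coeff of dx∧dy)/∂z
  = ∂/∂x (2*y + 1) - ∂/∂y (2*x) + ∂/∂z (0).
Each of these terms simplifies to sums of mixed partials that cancel in pairs. The result is 0 (by equality of mixed partials for smooth functions — Schwarz / Clairaut).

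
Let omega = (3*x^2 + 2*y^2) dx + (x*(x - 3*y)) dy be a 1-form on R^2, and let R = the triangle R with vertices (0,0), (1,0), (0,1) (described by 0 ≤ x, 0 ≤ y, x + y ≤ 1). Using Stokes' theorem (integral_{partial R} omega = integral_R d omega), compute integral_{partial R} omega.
integral_(partial R) omega = -5/6

Stokes: integral_partial_R omega = integral_R d omega with d omega = (∂Q/∂x - ∂P/∂y) dx ∧ dy.
  ∂Q/∂x = 2*x - 3*y
  ∂P/∂y = 4*y
  integrand = ∂Q/∂x - ∂P/∂y = 2*x - 7*y.
Integrating over R: integral_0^1 integral_0^{1-x} (2*x - 7*y) dy dx = -5/6.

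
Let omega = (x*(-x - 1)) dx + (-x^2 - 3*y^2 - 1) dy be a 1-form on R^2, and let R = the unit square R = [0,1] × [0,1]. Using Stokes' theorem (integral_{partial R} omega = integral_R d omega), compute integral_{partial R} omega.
integral_(partial R) omega = -1

Stokes: integral_partial_R omega = integral_R d omega with d omega = (∂Q/∂x - ∂P/∂y) dx ∧ dy.
  ∂Q/∂x = -2*x
  ∂P/∂y = 0
  integrand = ∂Q/∂x - ∂P/∂y = -2*x.
Integrating over R: integral_0^1 integral_0^1 (-2*x) dx dy = -1.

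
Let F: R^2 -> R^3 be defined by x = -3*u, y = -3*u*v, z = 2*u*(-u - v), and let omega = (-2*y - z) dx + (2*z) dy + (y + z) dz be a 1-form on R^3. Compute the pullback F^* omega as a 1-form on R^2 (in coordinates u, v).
F^* omega = (2*u*(4*u^2 + 18*u*v - 3*u + 11*v^2 - 12*v)) du + (u^2*(16*u + 22*v)) dv

Using F^*(f dg) = (f ∘ F) d(g ∘ F), substitute each coordinate x_i by F_i(u, v) in f_i, and replace dx_i by d F_i = (∂F_i/∂u) du + (∂F_i/∂v) dv.
  For the x component: f_1(F) = 2*u*(u + 4*v); d F_1 = (-3) du + (0) dv
  For the y component: f_2(F) = 4*u*(-u - v); d F_2 = (-3*v) du + (-3*u) dv
  For the z component: f_3(F) = u*(-2*u - 5*v); d F_3 = (-4*u - 2*v) du + (-2*u) dv
Combining and collecting du, dv coefficients:
  coeff of du: 2*u*(4*u^2 + 18*u*v - 3*u + 11*v^2 - 12*v)
  coeff of dv: u^2*(16*u + 22*v)
F^* omega = (2*u*(4*u^2 + 18*u*v - 3*u + 11*v^2 - 12*v)) du + (u^2*(16*u + 22*v)) dv.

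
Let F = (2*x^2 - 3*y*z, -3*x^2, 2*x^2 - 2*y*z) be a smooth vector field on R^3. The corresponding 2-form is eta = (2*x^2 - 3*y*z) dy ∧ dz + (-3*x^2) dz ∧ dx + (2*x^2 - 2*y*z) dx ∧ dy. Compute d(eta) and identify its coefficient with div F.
d(eta) = (4*x - 2*y) dx ∧ dy ∧ dz; div F = 4*x - 2*y

For a 2-form in R^3 of the form above, applying d gives a 3-form with coefficient ∂P/∂x + ∂Q/∂y + ∂R/∂z:
  ∂P/∂x = 4*x
  ∂Q/∂y = 0
  ∂R/∂z = -2*y
Sum = 4*x - 2*y, which is exactly div F.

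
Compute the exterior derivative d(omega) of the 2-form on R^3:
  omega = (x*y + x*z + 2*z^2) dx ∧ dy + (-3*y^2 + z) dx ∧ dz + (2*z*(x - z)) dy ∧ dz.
d(omega) = (x + 6*y + 6*z) dx ∧ dy ∧ dz

For a 2-form omega = sum_{i<j} g_{ij} dx_i ∧ dx_j, the exterior derivative is
  d(omega) = sum_{i<j} d(g_{ij}) ∧ dx_i ∧ dx_j = sum_{i<j, k} (∂g_{ij}/∂x_k) dx_k ∧ dx_i ∧ dx_j.
Expand each term, using dx_k ∧ dx_i ∧ dx_j = sgn(permutation) dx_{(a)} ∧ dx_{(b)} ∧ dx_{(c)} with (a < b < c) sorted:
  d(x*y + x*z + 2*z^2) includes (∂/∂z)(x*y + x*z + 2*z^2) dz = (x + 4*z) dz, which multiplied by dx ∧ dy gives (x + 4*z) dx ∧ dy ∧ dz
  d(-3*y^2 + z) includes (∂/∂y)(-3*y^2 + z) dy = (-6*y) dy, which multiplied by dx ∧ dz gives (6*y) dx ∧ dy ∧ dz
  d(2*z*(x - z)) includes (∂/∂x)(2*z*(x - z)) dx = (2*z) dx, which multiplied by dy ∧ dz gives (2*z) dx ∧ dy ∧ dz
Collecting like 3-forms: d(omega) = (x + 6*y + 6*z) dx ∧ dy ∧ dz.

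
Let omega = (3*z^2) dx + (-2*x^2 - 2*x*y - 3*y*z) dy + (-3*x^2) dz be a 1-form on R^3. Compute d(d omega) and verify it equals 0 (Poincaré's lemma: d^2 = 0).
d(d omega) = 0

Step 1: d omega = sum_{i<j} (∂f_j/∂x_i - ∂f_i/∂x_j) dx_i ∧ dx_j:
  coeff of dx ∧ dy: -4*x - 2*y
  coeff of dx ∧ dz: -6*x - 6*z
  coeff of dy ∧ dz: 3*y
Step 2: Apply d again to each 2-form coefficient. The only possible 3-form in R^3 is dx ∧ dy ∧ dz, with coefficient
  ∂(coeff of dy∧dz)/∂x - ∂(coeff of dx∧dz)/∂y + ∂(coeff of dx∧dy)/∂z
  = ∂/∂x (3*y) - ∂/∂y (-6*x - 6*z) + ∂/∂z (-4*x - 2*y).
Each of these terms simplifies to sums of mixed partials that cancel in pairs. The result is 0 (by equality of mixed partials for smooth functions — Schwarz / Clairaut).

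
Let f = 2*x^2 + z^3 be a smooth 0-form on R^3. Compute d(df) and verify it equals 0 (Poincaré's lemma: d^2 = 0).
d(df) = 0

Step 1: df = sum_i (∂f/∂x_i) dx_i = (4*x) dx + (0) dy + (3*z^2) dz.
Step 2: Apply d again. Using the 1-form formula, the coefficient of dx ∧ dy in d(df) is ∂^2 f/∂x ∂y - ∂^2 f/∂y ∂x = (0) - (0) = 0 (equality of mixed partials for smooth f).
Similarly for dx ∧ dz and dy ∧ dz — all coefficients vanish. So d(df) = 0.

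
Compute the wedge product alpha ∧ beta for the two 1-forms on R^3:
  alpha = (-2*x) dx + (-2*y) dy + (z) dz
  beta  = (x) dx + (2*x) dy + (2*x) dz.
alpha ∧ beta = (2*x*(-2*x + y)) dx ∧ dy + (-x*(4*x + z)) dx ∧ dz + (-2*x*(2*y + z)) dy ∧ dz

Distribute the wedge, using dx_i ∧ dx_j = -dx_j ∧ dx_i and dx_i ∧ dx_i = 0. For each pair (i, j) with i < j, the coefficient of dx_i ∧ dx_j in alpha ∧ beta is (alpha_i * beta_j - alpha_j * beta_i). Collecting: alpha ∧ beta = (2*x*(-2*x + y)) dx ∧ dy + (-x*(4*x + z)) dx ∧ dz + (-2*x*(2*y + z)) dy ∧ dz.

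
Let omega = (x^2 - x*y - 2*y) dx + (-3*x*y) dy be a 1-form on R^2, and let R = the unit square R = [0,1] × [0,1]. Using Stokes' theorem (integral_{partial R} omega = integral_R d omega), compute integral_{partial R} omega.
integral_(partial R) omega = 1

Stokes: integral_partial_R omega = integral_R d omega with d omega = (∂Q/∂x - ∂P/∂y) dx ∧ dy.
  ∂Q/∂x = -3*y
  ∂P/∂y = -x - 2
  integrand = ∂Q/∂x - ∂P/∂y = x - 3*y + 2.
Integrating over R: integral_0^1 integral_0^1 (x - 3*y + 2) dx dy = 1.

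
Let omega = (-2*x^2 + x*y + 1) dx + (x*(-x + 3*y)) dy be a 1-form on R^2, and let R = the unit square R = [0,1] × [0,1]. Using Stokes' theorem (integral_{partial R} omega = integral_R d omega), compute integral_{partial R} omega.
integral_(partial R) omega = 0

Stokes: integral_partial_R omega = integral_R d omega with d omega = (∂Q/∂x - ∂P/∂y) dx ∧ dy.
  ∂Q/∂x = -2*x + 3*y
  ∂P/∂y = x
  integrand = ∂Q/∂x - ∂P/∂y = -3*x + 3*y.
Integrating over R: integral_0^1 integral_0^1 (-3*x + 3*y) dx dy = 0.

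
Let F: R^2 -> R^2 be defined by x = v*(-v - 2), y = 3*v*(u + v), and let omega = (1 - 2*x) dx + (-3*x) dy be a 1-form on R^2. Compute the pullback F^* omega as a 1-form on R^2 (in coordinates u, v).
F^* omega = (9*v^2*(v + 2)) du + (9*u*v^2 + 18*u*v + 14*v^3 + 24*v^2 - 10*v - 2) dv

Using F^*(f dg) = (f ∘ F) d(g ∘ F), substitute each coordinate x_i by F_i(u, v) in f_i, and replace dx_i by d F_i = (∂F_i/∂u) du + (∂F_i/∂v) dv.
  For the x component: f_1(F) = 2*v^2 + 4*v + 1; d F_1 = (0) du + (-2*v - 2) dv
  For the y component: f_2(F) = 3*v*(v + 2); d F_2 = (3*v) du + (3*u + 6*v) dv
Combining and collecting du, dv coefficients:
  coeff of du: 9*v^2*(v + 2)
  coeff of dv: 9*u*v^2 + 18*u*v + 14*v^3 + 24*v^2 - 10*v - 2
F^* omega = (9*v^2*(v + 2)) du + (9*u*v^2 + 18*u*v + 14*v^3 + 24*v^2 - 10*v - 2) dv.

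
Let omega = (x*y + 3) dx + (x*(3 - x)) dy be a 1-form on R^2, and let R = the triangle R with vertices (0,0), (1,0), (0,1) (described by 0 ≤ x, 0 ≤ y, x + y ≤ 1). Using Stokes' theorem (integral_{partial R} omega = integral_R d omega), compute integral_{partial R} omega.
integral_(partial R) omega = 1

Stokes: integral_partial_R omega = integral_R d omega with d omega = (∂Q/∂x - ∂P/∂y) dx ∧ dy.
  ∂Q/∂x = 3 - 2*x
  ∂P/∂y = x
  integrand = ∂Q/∂x - ∂P/∂y = 3 - 3*x.
Integrating over R: integral_0^1 integral_0^{1-x} (3 - 3*x) dy dx = 1.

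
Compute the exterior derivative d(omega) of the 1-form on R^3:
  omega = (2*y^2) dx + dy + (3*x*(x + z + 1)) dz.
d(omega) = (-4*y) dx ∧ dy + (6*x + 3*z + 3) dx ∧ dz

For a 1-form omega = sum_i f_i dx_i, the exterior derivative is
  d(omega) = sum_{i < j} (∂f_j/∂x_i - ∂f_i/∂x_j) dx_i ∧ dx_j.
  coefficient of dx ∧ dy: ∂f_2/∂x - ∂f_1/∂y = ∂(1)/∂x - ∂(2*y^2)/∂y = -4*y
  coefficient of dx ∧ dz: ∂f_3/∂x - ∂f_1/∂z = ∂(3*x*(x + z + 1))/∂x - ∂(2*y^2)/∂z = 6*x + 3*z + 3
Assembling: d(omega) = (-4*y) dx ∧ dy + (6*x + 3*z + 3) dx ∧ dz.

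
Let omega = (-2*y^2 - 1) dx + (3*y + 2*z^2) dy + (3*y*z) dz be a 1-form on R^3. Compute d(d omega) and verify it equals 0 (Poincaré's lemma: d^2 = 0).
d(d omega) = 0

Step 1: d omega = sum_{i<j} (∂f_j/∂x_i - ∂f_i/∂x_j) dx_i ∧ dx_j:
  coeff of dx ∧ dy: 4*y
  coeff of dx ∧ dz: 0
  coeff of dy ∧ dz: -z
Step 2: Apply d again to each 2-form coefficient. The only possible 3-form in R^3 is dx ∧ dy ∧ dz, with coefficient
  ∂(coeff of dy∧dz)/∂x - ∂(coeff of dx∧dz)/∂y + ∂(coeff of dx∧dy)/∂z
  = ∂/∂x (-z) - ∂/∂y (0) + ∂/∂z (4*y).
Each of these terms simplifies to sums of mixed partials that cancel in pairs. The result is 0 (by equality of mixed partials for smooth functions — Schwarz / Clairaut).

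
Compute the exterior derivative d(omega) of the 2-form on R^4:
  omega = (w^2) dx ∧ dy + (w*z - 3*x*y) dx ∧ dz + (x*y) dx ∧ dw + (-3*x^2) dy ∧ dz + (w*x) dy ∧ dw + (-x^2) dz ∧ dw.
d(omega) = (3*w - x) dx ∧ dy ∧ dw + (-3*x) dx ∧ dy ∧ dz + (-2*x + z) dx ∧ dz ∧ dw

For a 2-form omega = sum_{i<j} g_{ij} dx_i ∧ dx_j, the exterior derivative is
  d(omega) = sum_{i<j} d(g_{ij}) ∧ dx_i ∧ dx_j = sum_{i<j, k} (∂g_{ij}/∂x_k) dx_k ∧ dx_i ∧ dx_j.
Expand each term, using dx_k ∧ dx_i ∧ dx_j = sgn(permutation) dx_{(a)} ∧ dx_{(b)} ∧ dx_{(c)} with (a < b < c) sorted:
  d(w^2) includes (∂/∂w)(w^2) dw = (2*w) dw, which multiplied by dx ∧ dy gives (2*w) dx ∧ dy ∧ dw
  d(w*z - 3*x*y) includes (∂/∂y)(w*z - 3*x*y) dy = (-3*x) dy, which multiplied by dx ∧ dz gives (3*x) dx ∧ dy ∧ dz
  d(w*z - 3*x*y) includes (∂/∂w)(w*z - 3*x*y) dw = (z) dw, which multiplied by dx ∧ dz gives (z) dx ∧ dz ∧ dw
  d(x*y) includes (∂/∂y)(x*y) dy = (x) dy, which multiplied by dx ∧ dw gives (-x) dx ∧ dy ∧ dw
  d(-3*x^2) includes (∂/∂x)(-3*x^2) dx = (-6*x) dx, which multiplied by dy ∧ dz gives (-6*x) dx ∧ dy ∧ dz
  d(w*x) includes (∂/∂x)(w*x) dx = (w) dx, which multiplied by dy ∧ dw gives (w) dx ∧ dy ∧ dw
  d(-x^2) includes (∂/∂x)(-x^2) dx = (-2*x) dx, which multiplied by dz ∧ dw gives (-2*x) dx ∧ dz ∧ dw
Collecting like 3-forms: d(omega) = (3*w - x) dx ∧ dy ∧ dw + (-3*x) dx ∧ dy ∧ dz + (-2*x + z) dx ∧ dz ∧ dw.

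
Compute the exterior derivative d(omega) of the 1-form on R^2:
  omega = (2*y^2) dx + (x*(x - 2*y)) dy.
d(omega) = (2*x - 6*y) dx ∧ dy

For a 1-form omega = sum_i f_i dx_i, the exterior derivative is
  d(omega) = sum_{i < j} (∂f_j/∂x_i - ∂f_i/∂x_j) dx_i ∧ dx_j.
  coefficient of dx ∧ dy: ∂f_2/∂x - ∂f_1/∂y = ∂(x*(x - 2*y))/∂x - ∂(2*y^2)/∂y = 2*x - 6*y
Assembling: d(omega) = (2*x - 6*y) dx ∧ dy.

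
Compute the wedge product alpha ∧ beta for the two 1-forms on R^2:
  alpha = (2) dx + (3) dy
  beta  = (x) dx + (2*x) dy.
alpha ∧ beta = (x) dx ∧ dy

Distribute the wedge, using dx_i ∧ dx_j = -dx_j ∧ dx_i and dx_i ∧ dx_i = 0. For each pair (i, j) with i < j, the coefficient of dx_i ∧ dx_j in alpha ∧ beta is (alpha_i * beta_j - alpha_j * beta_i). Collecting: alpha ∧ beta = (x) dx ∧ dy.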